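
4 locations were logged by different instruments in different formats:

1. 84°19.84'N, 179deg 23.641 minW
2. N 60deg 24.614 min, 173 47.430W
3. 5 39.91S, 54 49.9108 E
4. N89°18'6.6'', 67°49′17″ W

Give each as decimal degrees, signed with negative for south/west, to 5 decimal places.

1. 84.33067, -179.39402
2. 60.41023, -173.79050
3. -5.66517, 54.83185
4. 89.30183, -67.82139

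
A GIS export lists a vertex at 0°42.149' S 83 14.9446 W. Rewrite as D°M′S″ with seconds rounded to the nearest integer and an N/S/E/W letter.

Latitude: fractional minutes 0.14900 × 60 = 8.94″
λ: 14.94460′ → 14′ and 0.94460 × 60 = 56.68″

0°42′9″ S, 83°14′57″ W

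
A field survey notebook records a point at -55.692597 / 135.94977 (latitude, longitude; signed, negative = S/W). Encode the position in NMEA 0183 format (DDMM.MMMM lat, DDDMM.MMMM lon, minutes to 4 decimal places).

5541.5558,S / 13556.9862,E

Latitude is negative → S; |value| = 55.692597
Lat: 55° + 0.692597 × 60 = 55° 41.555820′
Lon: minutes = (135.949770 − 135) × 60 = 56.986200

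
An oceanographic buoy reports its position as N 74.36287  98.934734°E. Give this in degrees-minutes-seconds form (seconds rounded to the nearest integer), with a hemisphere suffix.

Lat: 0.362870 × 60 = 21.77220′ → 21′, remainder × 60 = 46.33″
λ: 0.934734 × 60 = 56.08404′ → 56′, remainder × 60 = 5.04″

74°21′46″ N, 98°56′5″ E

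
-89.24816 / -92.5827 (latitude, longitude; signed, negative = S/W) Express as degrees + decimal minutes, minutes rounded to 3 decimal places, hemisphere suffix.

89° 14.890′ S, 92° 34.962′ W

Latitude is negative → S; |value| = 89.248160
Lat: minutes = (89.248160 − 89) × 60 = 14.88960
Longitude is negative → W; |value| = 92.582700
Lon: fractional part 0.582700 → 34.96200 minutes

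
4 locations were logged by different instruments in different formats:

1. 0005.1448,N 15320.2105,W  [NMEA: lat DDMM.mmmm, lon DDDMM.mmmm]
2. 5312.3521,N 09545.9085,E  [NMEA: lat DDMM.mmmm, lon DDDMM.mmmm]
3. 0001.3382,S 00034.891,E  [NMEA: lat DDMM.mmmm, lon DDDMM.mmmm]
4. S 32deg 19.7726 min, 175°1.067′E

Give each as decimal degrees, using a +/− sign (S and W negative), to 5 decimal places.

1. 0.08575, -153.33684
2. 53.20587, 95.76514
3. -0.02230, 0.58152
4. -32.32954, 175.01778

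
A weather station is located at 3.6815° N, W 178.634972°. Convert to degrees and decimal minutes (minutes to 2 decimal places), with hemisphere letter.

3° 40.89′ N, 178° 38.10′ W

φ: fractional part 0.681500 → 40.8900 minutes
Longitude: 178° + 0.634972 × 60 = 178° 38.0983′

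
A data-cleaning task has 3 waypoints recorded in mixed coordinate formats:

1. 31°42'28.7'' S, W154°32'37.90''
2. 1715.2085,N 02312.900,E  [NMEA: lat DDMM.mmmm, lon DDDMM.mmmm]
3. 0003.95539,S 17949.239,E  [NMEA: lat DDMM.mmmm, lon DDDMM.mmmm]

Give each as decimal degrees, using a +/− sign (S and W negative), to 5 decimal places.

1. -31.70797, -154.54386
2. 17.25348, 23.21500
3. -0.06592, 179.82065

Point 1:
  Latitude: 31° + 42/60 + 28.7/3600 = 31 + 0.700000 + 0.007972 = 31.707972
  S ⇒ negate
  λ: 32′ + 37.9″ = 32.63167′; 154 + 32.63167/60 = 154.543861
  W → negative
Point 2:
  φ: split at 2 digits → 17° and 15.2085′; 17 + 15.2085/60 = 17.253475
  N → positive
  Longitude: degrees = first 3 digits = 23, minutes = 12.9; 23 + 12.9/60 = 23.215000
  E ⇒ keep positive
Point 3:
  φ: split at 2 digits → 00° and 3.95539′; 0 + 3.95539/60 = 0.065923
  S → negative
  λ: degrees = first 3 digits = 179, minutes = 49.239; 179 + 49.239/60 = 179.820650
  E → positive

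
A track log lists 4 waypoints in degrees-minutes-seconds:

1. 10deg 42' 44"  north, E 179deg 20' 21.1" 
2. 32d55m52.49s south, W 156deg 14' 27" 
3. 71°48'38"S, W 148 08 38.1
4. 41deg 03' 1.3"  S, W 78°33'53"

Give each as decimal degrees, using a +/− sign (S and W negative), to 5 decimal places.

1. 10.71222, 179.33919
2. -32.93125, -156.24083
3. -71.81056, -148.14392
4. -41.05036, -78.56472

Point 1:
  φ: 10 + 42/60 + 44/3600 = 10.712222
  N ⇒ keep positive
  Longitude: 179 + 20/60 + 21.1/3600 = 179.339194
  E → positive
Point 2:
  Latitude: 32° + 55/60 + 52.49/3600 = 32 + 0.916667 + 0.014581 = 32.931247
  hemisphere S, so the sign is −
  Lon: 156 + 14/60 + 27/3600 = 156.240833
  W → negative
Point 3:
  Lat: 71 + 48/60 + 38/3600 = 71.810556
  S ⇒ negate
  λ: 148° + 8/60 + 38.1/3600 = 148 + 0.133333 + 0.010583 = 148.143917
  hemisphere W, so the sign is −
Point 4:
  φ: 41 + 3/60 + 1.3/3600 = 41.050361
  S ⇒ negate
  Lon: 78° + 33/60 + 53/3600 = 78 + 0.550000 + 0.014722 = 78.564722
  W ⇒ negate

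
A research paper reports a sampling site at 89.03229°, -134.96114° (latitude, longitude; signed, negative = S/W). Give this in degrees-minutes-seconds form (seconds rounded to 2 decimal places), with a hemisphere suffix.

89°01′56.24″ N, 134°57′40.10″ W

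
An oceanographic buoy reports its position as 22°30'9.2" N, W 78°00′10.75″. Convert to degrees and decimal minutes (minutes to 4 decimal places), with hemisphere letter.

φ: seconds/60 = 0.15333; minutes = 30 + 0.15333 = 30.153333
Longitude: 0 + 10.75/60 = 0.179167′

22° 30.1533′ N, 78° 0.1792′ W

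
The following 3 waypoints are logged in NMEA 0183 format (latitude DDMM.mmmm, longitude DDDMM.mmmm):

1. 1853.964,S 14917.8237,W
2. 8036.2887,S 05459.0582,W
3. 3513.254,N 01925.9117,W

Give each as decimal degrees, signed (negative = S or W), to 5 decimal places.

Point 1:
  Lat: degrees = first 2 digits = 18, minutes = 53.964; 18 + 53.964/60 = 18.899400
  S ⇒ negate
  λ: split at 3 digits → 149° and 17.8237′; 149 + 17.8237/60 = 149.297062
  W → negative
Point 2:
  Lat: degrees = first 2 digits = 80, minutes = 36.2887; 80 + 36.2887/60 = 80.604812
  S ⇒ negate
  Lon: degrees = first 3 digits = 54, minutes = 59.0582; 54 + 59.0582/60 = 54.984303
  hemisphere W, so the sign is −
Point 3:
  Lat: split at 2 digits → 35° and 13.254′; 35 + 13.254/60 = 35.220900
  N ⇒ keep positive
  Lon: split at 3 digits → 019° and 25.9117′; 19 + 25.9117/60 = 19.431862
  W → negative

1. -18.89940, -149.29706
2. -80.60481, -54.98430
3. 35.22090, -19.43186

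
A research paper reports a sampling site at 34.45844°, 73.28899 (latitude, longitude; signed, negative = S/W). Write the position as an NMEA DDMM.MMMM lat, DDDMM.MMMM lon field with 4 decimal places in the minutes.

Latitude: fractional part 0.458440 → 27.506400 minutes
λ: 73° + 0.288990 × 60 = 73° 17.339400′

3427.5064,N / 07317.3394,E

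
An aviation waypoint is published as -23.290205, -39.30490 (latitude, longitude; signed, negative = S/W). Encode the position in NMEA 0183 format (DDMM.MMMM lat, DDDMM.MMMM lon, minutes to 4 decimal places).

2317.4123,S / 03918.2940,W

Latitude is negative → S; |value| = 23.290205
φ: 23° + 0.290205 × 60 = 23° 17.412300′
Longitude is negative → W; |value| = 39.304900
λ: fractional part 0.304900 → 18.294000 minutes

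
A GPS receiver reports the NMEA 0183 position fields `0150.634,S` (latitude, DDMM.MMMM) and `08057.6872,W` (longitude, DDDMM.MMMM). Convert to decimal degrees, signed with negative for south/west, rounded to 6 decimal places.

Latitude: degrees = first 2 digits = 1, minutes = 50.634; 1 + 50.634/60 = 1.8439000
S → negative
Longitude: degrees = first 3 digits = 80, minutes = 57.6872; 80 + 57.6872/60 = 80.9614533
W ⇒ negate

-1.843900, -80.961453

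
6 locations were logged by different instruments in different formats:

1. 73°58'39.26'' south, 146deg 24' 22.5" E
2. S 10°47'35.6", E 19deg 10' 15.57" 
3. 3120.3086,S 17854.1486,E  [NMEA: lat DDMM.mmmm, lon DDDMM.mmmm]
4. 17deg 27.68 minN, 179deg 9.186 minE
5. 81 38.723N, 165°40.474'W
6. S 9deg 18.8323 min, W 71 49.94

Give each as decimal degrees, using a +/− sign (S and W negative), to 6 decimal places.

Point 1:
  Lat: 58′ + 39.26″ = 58.65433′; 73 + 58.65433/60 = 73.9775722
  S ⇒ negate
  λ: 24′ + 22.5″ = 24.37500′; 146 + 24.37500/60 = 146.4062500
  E ⇒ keep positive
Point 2:
  Latitude: 10 + 47/60 + 35.6/3600 = 10.7932222
  hemisphere S, so the sign is −
  Lon: 19 + 10/60 + 15.57/3600 = 19.1709917
  E ⇒ keep positive
Point 3:
  Latitude: split at 2 digits → 31° and 20.3086′; 31 + 20.3086/60 = 31.3384767
  hemisphere S, so the sign is −
  λ: degrees = first 3 digits = 178, minutes = 54.1486; 178 + 54.1486/60 = 178.9024767
  E ⇒ keep positive
Point 4:
  Lat: 17 + 27.68/60 = 17.4613333
  N → positive
  Lon: 179 + 9.186/60 = 179.1531000
  E ⇒ keep positive
Point 5:
  Lat: 38.723′ = 0.645383°; total 81.6453833
  N ⇒ keep positive
  Lon: 165 + 40.474/60 = 165.6745667
  W → negative
Point 6:
  Lat: 9 + 18.8323/60 = 9.3138717
  S ⇒ negate
  Longitude: 49.94′ = 0.832333°; total 71.8323333
  hemisphere W, so the sign is −

1. -73.977572, 146.406250
2. -10.793222, 19.170992
3. -31.338477, 178.902477
4. 17.461333, 179.153100
5. 81.645383, -165.674567
6. -9.313872, -71.832333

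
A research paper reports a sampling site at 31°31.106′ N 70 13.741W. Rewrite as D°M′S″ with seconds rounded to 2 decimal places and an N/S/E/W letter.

φ: fractional minutes 0.10600 × 60 = 6.3600″
λ: fractional minutes 0.74100 × 60 = 44.4600″

31°31′6.36″ N, 70°13′44.46″ W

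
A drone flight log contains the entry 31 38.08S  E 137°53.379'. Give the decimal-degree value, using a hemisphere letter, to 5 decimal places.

Latitude: 31 + 38.08/60 = 31.634667
Longitude: 137 + 53.379/60 = 137.889650

31.63467° S, 137.88965° E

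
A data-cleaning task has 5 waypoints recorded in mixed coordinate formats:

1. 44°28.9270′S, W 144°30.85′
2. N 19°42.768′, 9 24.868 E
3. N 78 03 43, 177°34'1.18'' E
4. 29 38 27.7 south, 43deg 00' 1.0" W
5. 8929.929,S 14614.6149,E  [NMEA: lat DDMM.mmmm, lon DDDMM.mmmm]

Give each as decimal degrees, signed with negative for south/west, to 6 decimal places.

1. -44.482117, -144.514167
2. 19.712800, 9.414467
3. 78.061944, 177.566994
4. -29.641028, -43.000278
5. -89.498817, 146.243582

Point 1:
  Lat: 44 + 28.927/60 = 44.4821167
  S → negative
  λ: 30.85′ = 0.514167°; total 144.5141667
  hemisphere W, so the sign is −
Point 2:
  Latitude: 42.768′ = 0.712800°; total 19.7128000
  N → positive
  Longitude: 9 + 24.868/60 = 9.4144667
  E → positive
Point 3:
  Latitude: 78° + 3/60 + 43/3600 = 78 + 0.050000 + 0.011944 = 78.0619444
  N → positive
  Lon: 177° + 34/60 + 1.18/3600 = 177 + 0.566667 + 0.000328 = 177.5669944
  E → positive
Point 4:
  Lat: 29 + 38/60 + 27.7/3600 = 29.6410278
  hemisphere S, so the sign is −
  Lon: 0′ + 1″ = 0.01667′; 43 + 0.01667/60 = 43.0002778
  W → negative
Point 5:
  Lat: degrees = first 2 digits = 89, minutes = 29.929; 89 + 29.929/60 = 89.4988167
  S ⇒ negate
  λ: split at 3 digits → 146° and 14.6149′; 146 + 14.6149/60 = 146.2435817
  E ⇒ keep positive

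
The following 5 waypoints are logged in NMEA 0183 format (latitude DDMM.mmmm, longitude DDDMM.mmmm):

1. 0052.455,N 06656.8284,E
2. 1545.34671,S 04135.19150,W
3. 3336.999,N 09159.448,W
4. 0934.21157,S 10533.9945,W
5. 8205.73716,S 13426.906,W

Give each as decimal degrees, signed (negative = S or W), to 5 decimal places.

1. 0.87425, 66.94714
2. -15.75578, -41.58653
3. 33.61665, -91.99080
4. -9.57019, -105.56658
5. -82.09562, -134.44843

Point 1:
  Latitude: degrees = first 2 digits = 0, minutes = 52.455; 0 + 52.455/60 = 0.874250
  N ⇒ keep positive
  Longitude: degrees = first 3 digits = 66, minutes = 56.8284; 66 + 56.8284/60 = 66.947140
  E → positive
Point 2:
  Latitude: degrees = first 2 digits = 15, minutes = 45.34671; 15 + 45.34671/60 = 15.755779
  S ⇒ negate
  Lon: degrees = first 3 digits = 41, minutes = 35.1915; 41 + 35.1915/60 = 41.586525
  W ⇒ negate
Point 3:
  Latitude: split at 2 digits → 33° and 36.999′; 33 + 36.999/60 = 33.616650
  N → positive
  Lon: split at 3 digits → 091° and 59.448′; 91 + 59.448/60 = 91.990800
  W ⇒ negate
Point 4:
  φ: degrees = first 2 digits = 9, minutes = 34.21157; 9 + 34.21157/60 = 9.570193
  hemisphere S, so the sign is −
  λ: split at 3 digits → 105° and 33.9945′; 105 + 33.9945/60 = 105.566575
  W ⇒ negate
Point 5:
  Lat: split at 2 digits → 82° and 5.73716′; 82 + 5.73716/60 = 82.095619
  hemisphere S, so the sign is −
  Longitude: degrees = first 3 digits = 134, minutes = 26.906; 134 + 26.906/60 = 134.448433
  W → negative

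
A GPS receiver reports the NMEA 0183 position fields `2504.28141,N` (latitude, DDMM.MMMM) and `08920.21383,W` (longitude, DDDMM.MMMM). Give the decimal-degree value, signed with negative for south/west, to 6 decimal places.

φ: degrees = first 2 digits = 25, minutes = 4.28141; 25 + 4.28141/60 = 25.0713568
N ⇒ keep positive
Lon: degrees = first 3 digits = 89, minutes = 20.21383; 89 + 20.21383/60 = 89.3368972
hemisphere W, so the sign is −

25.071357, -89.336897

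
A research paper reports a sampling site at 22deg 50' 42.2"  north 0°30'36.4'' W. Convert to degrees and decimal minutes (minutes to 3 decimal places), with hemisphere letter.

22° 50.703′ N, 0° 30.607′ W

Lat: seconds/60 = 0.70333; minutes = 50 + 0.70333 = 50.70333
λ: 30 + 36.4/60 = 30.60667′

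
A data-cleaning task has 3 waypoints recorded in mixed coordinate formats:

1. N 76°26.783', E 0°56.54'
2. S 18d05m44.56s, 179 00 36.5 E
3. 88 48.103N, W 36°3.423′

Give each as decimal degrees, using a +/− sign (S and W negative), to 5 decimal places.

Point 1:
  φ: 76 + 26.783/60 = 76.446383
  N ⇒ keep positive
  λ: 0 + 56.54/60 = 0.942333
  E ⇒ keep positive
Point 2:
  Lat: 18 + 5/60 + 44.56/3600 = 18.095711
  hemisphere S, so the sign is −
  Lon: 179 + 0/60 + 36.5/3600 = 179.010139
  E → positive
Point 3:
  φ: 48.103′ = 0.801717°; total 88.801717
  N → positive
  Lon: 3.423′ = 0.057050°; total 36.057050
  W ⇒ negate

1. 76.44638, 0.94233
2. -18.09571, 179.01014
3. 88.80172, -36.05705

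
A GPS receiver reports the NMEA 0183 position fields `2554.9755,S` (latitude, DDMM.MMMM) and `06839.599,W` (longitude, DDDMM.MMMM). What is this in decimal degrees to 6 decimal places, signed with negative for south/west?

φ: split at 2 digits → 25° and 54.9755′; 25 + 54.9755/60 = 25.9162583
hemisphere S, so the sign is −
λ: degrees = first 3 digits = 68, minutes = 39.599; 68 + 39.599/60 = 68.6599833
W ⇒ negate

-25.916258, -68.659983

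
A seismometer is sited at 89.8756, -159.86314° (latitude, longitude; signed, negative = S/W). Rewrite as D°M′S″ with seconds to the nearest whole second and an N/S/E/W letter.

89°52′32″ N, 159°51′47″ W

Latitude: 0.875600 × 60 = 52.53600′ → 52′, remainder × 60 = 32.16″
Longitude is negative → W; |value| = 159.863140
Lon: 0.863140 × 60 = 51.78840′ → 51′, remainder × 60 = 47.30″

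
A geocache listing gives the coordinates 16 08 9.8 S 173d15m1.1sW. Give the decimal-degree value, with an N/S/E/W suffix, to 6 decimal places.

Latitude: 16 + 8/60 + 9.8/3600 = 16.1360556
Longitude: 173° + 15/60 + 1.1/3600 = 173 + 0.250000 + 0.000306 = 173.2503056

16.136056° S, 173.250306° W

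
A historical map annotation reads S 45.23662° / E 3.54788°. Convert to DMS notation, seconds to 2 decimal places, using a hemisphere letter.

φ: 0.236620 × 60 = 14.19720′ → 14′, remainder × 60 = 11.8320″
λ: 0.547880 × 60 = 32.87280′ → 32′, remainder × 60 = 52.3680″

45°14′11.83″ S, 3°32′52.37″ E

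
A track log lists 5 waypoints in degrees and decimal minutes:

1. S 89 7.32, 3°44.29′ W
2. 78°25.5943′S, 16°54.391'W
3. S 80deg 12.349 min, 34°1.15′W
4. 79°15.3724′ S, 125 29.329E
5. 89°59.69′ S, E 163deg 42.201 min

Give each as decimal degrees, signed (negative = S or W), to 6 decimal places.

1. -89.122000, -3.738167
2. -78.426572, -16.906517
3. -80.205817, -34.019167
4. -79.256207, 125.488817
5. -89.994833, 163.703350

Point 1:
  Latitude: 89 + 7.32/60 = 89.1220000
  S → negative
  λ: 44.29′ = 0.738167°; total 3.7381667
  W → negative
Point 2:
  Lat: 25.5943′ = 0.426572°; total 78.4265717
  S → negative
  Longitude: 54.391′ = 0.906517°; total 16.9065167
  W ⇒ negate
Point 3:
  φ: 12.349′ = 0.205817°; total 80.2058167
  S → negative
  λ: 1.15′ = 0.019167°; total 34.0191667
  W → negative
Point 4:
  φ: 79 + 15.3724/60 = 79.2562067
  S ⇒ negate
  λ: 125 + 29.329/60 = 125.4888167
  E → positive
Point 5:
  φ: 89 + 59.69/60 = 89.9948333
  S → negative
  Lon: 163 + 42.201/60 = 163.7033500
  E → positive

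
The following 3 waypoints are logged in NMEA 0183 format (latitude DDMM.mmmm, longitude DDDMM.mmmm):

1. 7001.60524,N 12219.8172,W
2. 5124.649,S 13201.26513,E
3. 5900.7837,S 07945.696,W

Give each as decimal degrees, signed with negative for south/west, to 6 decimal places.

1. 70.026754, -122.330287
2. -51.410817, 132.021086
3. -59.013062, -79.761600

Point 1:
  φ: degrees = first 2 digits = 70, minutes = 1.60524; 70 + 1.60524/60 = 70.0267540
  N → positive
  Longitude: split at 3 digits → 122° and 19.8172′; 122 + 19.8172/60 = 122.3302867
  W ⇒ negate
Point 2:
  Latitude: split at 2 digits → 51° and 24.649′; 51 + 24.649/60 = 51.4108167
  hemisphere S, so the sign is −
  Lon: split at 3 digits → 132° and 1.26513′; 132 + 1.26513/60 = 132.0210855
  E → positive
Point 3:
  Latitude: degrees = first 2 digits = 59, minutes = 0.7837; 59 + 0.7837/60 = 59.0130617
  hemisphere S, so the sign is −
  Longitude: degrees = first 3 digits = 79, minutes = 45.696; 79 + 45.696/60 = 79.7616000
  W → negative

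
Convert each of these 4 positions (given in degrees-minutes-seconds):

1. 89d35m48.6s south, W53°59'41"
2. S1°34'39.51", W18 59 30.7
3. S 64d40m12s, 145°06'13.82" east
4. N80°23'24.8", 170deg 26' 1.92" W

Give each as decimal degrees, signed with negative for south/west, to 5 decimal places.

1. -89.59683, -53.99472
2. -1.57764, -18.99186
3. -64.67000, 145.10384
4. 80.39022, -170.43387

Point 1:
  φ: 35′ + 48.6″ = 35.81000′; 89 + 35.81000/60 = 89.596833
  S → negative
  λ: 53° + 59/60 + 41/3600 = 53 + 0.983333 + 0.011389 = 53.994722
  W ⇒ negate
Point 2:
  φ: 1° + 34/60 + 39.51/3600 = 1 + 0.566667 + 0.010975 = 1.577642
  hemisphere S, so the sign is −
  Longitude: 18° + 59/60 + 30.7/3600 = 18 + 0.983333 + 0.008528 = 18.991861
  hemisphere W, so the sign is −
Point 3:
  Lat: 64 + 40/60 + 12/3600 = 64.670000
  S → negative
  Longitude: 6′ + 13.82″ = 6.23033′; 145 + 6.23033/60 = 145.103839
  E ⇒ keep positive
Point 4:
  Lat: 80 + 23/60 + 24.8/3600 = 80.390222
  N → positive
  λ: 170 + 26/60 + 1.92/3600 = 170.433867
  hemisphere W, so the sign is −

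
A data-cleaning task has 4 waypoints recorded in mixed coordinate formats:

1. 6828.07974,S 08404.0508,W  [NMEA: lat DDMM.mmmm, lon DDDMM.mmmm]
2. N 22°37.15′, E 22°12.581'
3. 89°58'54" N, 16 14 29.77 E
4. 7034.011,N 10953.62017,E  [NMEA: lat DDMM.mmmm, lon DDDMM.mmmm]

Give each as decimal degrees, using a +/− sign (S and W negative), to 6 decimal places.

Point 1:
  φ: split at 2 digits → 68° and 28.07974′; 68 + 28.07974/60 = 68.4679957
  S ⇒ negate
  Lon: degrees = first 3 digits = 84, minutes = 4.0508; 84 + 4.0508/60 = 84.0675133
  hemisphere W, so the sign is −
Point 2:
  Latitude: 22 + 37.15/60 = 22.6191667
  N → positive
  Longitude: 22 + 12.581/60 = 22.2096833
  E ⇒ keep positive
Point 3:
  Lat: 89° + 58/60 + 54/3600 = 89 + 0.966667 + 0.015000 = 89.9816667
  N ⇒ keep positive
  Lon: 16° + 14/60 + 29.77/3600 = 16 + 0.233333 + 0.008269 = 16.2416028
  E ⇒ keep positive
Point 4:
  Latitude: degrees = first 2 digits = 70, minutes = 34.011; 70 + 34.011/60 = 70.5668500
  N → positive
  Longitude: degrees = first 3 digits = 109, minutes = 53.62017; 109 + 53.62017/60 = 109.8936695
  E ⇒ keep positive

1. -68.467996, -84.067513
2. 22.619167, 22.209683
3. 89.981667, 16.241603
4. 70.566850, 109.893670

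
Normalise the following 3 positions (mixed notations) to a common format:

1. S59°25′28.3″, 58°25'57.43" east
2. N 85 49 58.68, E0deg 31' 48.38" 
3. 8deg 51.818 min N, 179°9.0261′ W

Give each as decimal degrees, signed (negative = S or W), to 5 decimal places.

1. -59.42453, 58.43262
2. 85.83297, 0.53011
3. 8.86363, -179.15044

Point 1:
  Lat: 25′ + 28.3″ = 25.47167′; 59 + 25.47167/60 = 59.424528
  S → negative
  Lon: 25′ + 57.43″ = 25.95717′; 58 + 25.95717/60 = 58.432619
  E ⇒ keep positive
Point 2:
  φ: 85 + 49/60 + 58.68/3600 = 85.832967
  N ⇒ keep positive
  λ: 0° + 31/60 + 48.38/3600 = 0 + 0.516667 + 0.013439 = 0.530106
  E → positive
Point 3:
  φ: 51.818′ = 0.863633°; total 8.863633
  N ⇒ keep positive
  Lon: 9.0261′ = 0.150435°; total 179.150435
  W ⇒ negate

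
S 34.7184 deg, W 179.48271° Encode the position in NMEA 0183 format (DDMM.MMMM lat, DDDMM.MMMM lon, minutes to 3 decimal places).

3443.104,S / 17928.963,W

Latitude: fractional part 0.718400 → 43.10400 minutes
Longitude: minutes = (179.482710 − 179) × 60 = 28.96260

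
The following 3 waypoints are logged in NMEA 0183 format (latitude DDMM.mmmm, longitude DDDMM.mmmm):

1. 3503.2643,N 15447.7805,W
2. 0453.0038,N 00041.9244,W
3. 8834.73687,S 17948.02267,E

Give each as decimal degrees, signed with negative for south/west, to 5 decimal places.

Point 1:
  Lat: split at 2 digits → 35° and 3.2643′; 35 + 3.2643/60 = 35.054405
  N ⇒ keep positive
  Longitude: degrees = first 3 digits = 154, minutes = 47.7805; 154 + 47.7805/60 = 154.796342
  W ⇒ negate
Point 2:
  Latitude: degrees = first 2 digits = 4, minutes = 53.0038; 4 + 53.0038/60 = 4.883397
  N → positive
  Longitude: degrees = first 3 digits = 0, minutes = 41.9244; 0 + 41.9244/60 = 0.698740
  W ⇒ negate
Point 3:
  Lat: degrees = first 2 digits = 88, minutes = 34.73687; 88 + 34.73687/60 = 88.578948
  S ⇒ negate
  λ: degrees = first 3 digits = 179, minutes = 48.02267; 179 + 48.02267/60 = 179.800378
  E ⇒ keep positive

1. 35.05441, -154.79634
2. 4.88340, -0.69874
3. -88.57895, 179.80038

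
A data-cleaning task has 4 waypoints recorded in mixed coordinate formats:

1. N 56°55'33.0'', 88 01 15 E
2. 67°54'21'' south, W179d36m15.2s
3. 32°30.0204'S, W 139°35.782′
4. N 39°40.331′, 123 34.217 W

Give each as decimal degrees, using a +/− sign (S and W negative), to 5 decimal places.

Point 1:
  Lat: 56° + 55/60 + 33/3600 = 56 + 0.916667 + 0.009167 = 56.925833
  N → positive
  Lon: 1′ + 15″ = 1.25000′; 88 + 1.25000/60 = 88.020833
  E ⇒ keep positive
Point 2:
  Latitude: 54′ + 21″ = 54.35000′; 67 + 54.35000/60 = 67.905833
  hemisphere S, so the sign is −
  Lon: 36′ + 15.2″ = 36.25333′; 179 + 36.25333/60 = 179.604222
  hemisphere W, so the sign is −
Point 3:
  φ: 30.0204′ = 0.500340°; total 32.500340
  S → negative
  Lon: 139 + 35.782/60 = 139.596367
  W ⇒ negate
Point 4:
  Latitude: 39 + 40.331/60 = 39.672183
  N → positive
  Longitude: 123 + 34.217/60 = 123.570283
  W ⇒ negate

1. 56.92583, 88.02083
2. -67.90583, -179.60422
3. -32.50034, -139.59637
4. 39.67218, -123.57028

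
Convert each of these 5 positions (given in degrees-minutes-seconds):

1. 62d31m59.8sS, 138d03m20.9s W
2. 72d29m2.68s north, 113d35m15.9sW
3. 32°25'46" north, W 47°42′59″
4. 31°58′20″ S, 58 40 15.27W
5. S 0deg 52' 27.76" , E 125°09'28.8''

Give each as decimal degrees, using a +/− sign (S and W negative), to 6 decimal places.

1. -62.533278, -138.055806
2. 72.484078, -113.587750
3. 32.429444, -47.716389
4. -31.972222, -58.670908
5. -0.874378, 125.158000

Point 1:
  φ: 62° + 31/60 + 59.8/3600 = 62 + 0.516667 + 0.016611 = 62.5332778
  S → negative
  λ: 138° + 3/60 + 20.9/3600 = 138 + 0.050000 + 0.005806 = 138.0558056
  hemisphere W, so the sign is −
Point 2:
  Latitude: 29′ + 2.68″ = 29.04467′; 72 + 29.04467/60 = 72.4840778
  N → positive
  λ: 113 + 35/60 + 15.9/3600 = 113.5877500
  W → negative
Point 3:
  Lat: 25′ + 46″ = 25.76667′; 32 + 25.76667/60 = 32.4294444
  N ⇒ keep positive
  Longitude: 47° + 42/60 + 59/3600 = 47 + 0.700000 + 0.016389 = 47.7163889
  W → negative
Point 4:
  Lat: 58′ + 20″ = 58.33333′; 31 + 58.33333/60 = 31.9722222
  S → negative
  λ: 40′ + 15.27″ = 40.25450′; 58 + 40.25450/60 = 58.6709083
  W → negative
Point 5:
  Latitude: 0 + 52/60 + 27.76/3600 = 0.8743778
  hemisphere S, so the sign is −
  Longitude: 125 + 9/60 + 28.8/3600 = 125.1580000
  E ⇒ keep positive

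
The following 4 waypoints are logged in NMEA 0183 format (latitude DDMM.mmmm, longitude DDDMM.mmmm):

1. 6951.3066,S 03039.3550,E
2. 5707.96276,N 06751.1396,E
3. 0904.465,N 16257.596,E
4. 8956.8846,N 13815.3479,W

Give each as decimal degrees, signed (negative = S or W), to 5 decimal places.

1. -69.85511, 30.65592
2. 57.13271, 67.85233
3. 9.07442, 162.95993
4. 89.94808, -138.25580

Point 1:
  Lat: degrees = first 2 digits = 69, minutes = 51.3066; 69 + 51.3066/60 = 69.855110
  hemisphere S, so the sign is −
  Lon: split at 3 digits → 030° and 39.355′; 30 + 39.355/60 = 30.655917
  E ⇒ keep positive
Point 2:
  Lat: split at 2 digits → 57° and 7.96276′; 57 + 7.96276/60 = 57.132713
  N → positive
  Lon: split at 3 digits → 067° and 51.1396′; 67 + 51.1396/60 = 67.852327
  E ⇒ keep positive
Point 3:
  Latitude: split at 2 digits → 09° and 4.465′; 9 + 4.465/60 = 9.074417
  N ⇒ keep positive
  Longitude: split at 3 digits → 162° and 57.596′; 162 + 57.596/60 = 162.959933
  E ⇒ keep positive
Point 4:
  φ: split at 2 digits → 89° and 56.8846′; 89 + 56.8846/60 = 89.948077
  N ⇒ keep positive
  Longitude: split at 3 digits → 138° and 15.3479′; 138 + 15.3479/60 = 138.255798
  W → negative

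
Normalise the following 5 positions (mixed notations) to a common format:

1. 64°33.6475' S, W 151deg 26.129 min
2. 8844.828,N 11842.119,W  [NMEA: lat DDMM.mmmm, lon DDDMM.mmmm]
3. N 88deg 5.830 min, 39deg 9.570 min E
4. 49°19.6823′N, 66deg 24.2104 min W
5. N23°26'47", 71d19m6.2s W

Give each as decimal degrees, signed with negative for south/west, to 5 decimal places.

Point 1:
  Lat: 64 + 33.6475/60 = 64.560792
  hemisphere S, so the sign is −
  Lon: 26.129′ = 0.435483°; total 151.435483
  W ⇒ negate
Point 2:
  Latitude: split at 2 digits → 88° and 44.828′; 88 + 44.828/60 = 88.747133
  N → positive
  Longitude: degrees = first 3 digits = 118, minutes = 42.119; 118 + 42.119/60 = 118.701983
  W → negative
Point 3:
  Latitude: 88 + 5.83/60 = 88.097167
  N → positive
  Longitude: 9.57′ = 0.159500°; total 39.159500
  E → positive
Point 4:
  φ: 49 + 19.6823/60 = 49.328038
  N → positive
  λ: 66 + 24.2104/60 = 66.403507
  hemisphere W, so the sign is −
Point 5:
  Latitude: 23° + 26/60 + 47/3600 = 23 + 0.433333 + 0.013056 = 23.446389
  N → positive
  Lon: 71 + 19/60 + 6.2/3600 = 71.318389
  hemisphere W, so the sign is −

1. -64.56079, -151.43548
2. 88.74713, -118.70198
3. 88.09717, 39.15950
4. 49.32804, -66.40351
5. 23.44639, -71.31839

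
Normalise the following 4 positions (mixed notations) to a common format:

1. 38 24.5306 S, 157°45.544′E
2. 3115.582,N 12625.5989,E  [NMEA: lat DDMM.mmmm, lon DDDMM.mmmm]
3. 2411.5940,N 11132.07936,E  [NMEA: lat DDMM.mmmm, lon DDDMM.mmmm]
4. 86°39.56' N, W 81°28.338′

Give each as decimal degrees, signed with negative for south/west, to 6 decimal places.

Point 1:
  Lat: 24.5306′ = 0.408843°; total 38.4088433
  S → negative
  Longitude: 157 + 45.544/60 = 157.7590667
  E → positive
Point 2:
  φ: degrees = first 2 digits = 31, minutes = 15.582; 31 + 15.582/60 = 31.2597000
  N → positive
  Lon: degrees = first 3 digits = 126, minutes = 25.5989; 126 + 25.5989/60 = 126.4266483
  E ⇒ keep positive
Point 3:
  Lat: degrees = first 2 digits = 24, minutes = 11.594; 24 + 11.594/60 = 24.1932333
  N → positive
  λ: split at 3 digits → 111° and 32.07936′; 111 + 32.07936/60 = 111.5346560
  E ⇒ keep positive
Point 4:
  φ: 86 + 39.56/60 = 86.6593333
  N → positive
  Lon: 81 + 28.338/60 = 81.4723000
  W ⇒ negate

1. -38.408843, 157.759067
2. 31.259700, 126.426648
3. 24.193233, 111.534656
4. 86.659333, -81.472300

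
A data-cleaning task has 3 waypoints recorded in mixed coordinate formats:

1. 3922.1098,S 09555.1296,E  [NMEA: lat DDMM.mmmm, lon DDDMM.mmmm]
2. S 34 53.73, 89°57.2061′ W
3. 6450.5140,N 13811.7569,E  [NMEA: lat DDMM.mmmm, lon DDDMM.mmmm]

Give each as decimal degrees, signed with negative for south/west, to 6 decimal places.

1. -39.368497, 95.918827
2. -34.895500, -89.953435
3. 64.841900, 138.195948

Point 1:
  φ: degrees = first 2 digits = 39, minutes = 22.1098; 39 + 22.1098/60 = 39.3684967
  S ⇒ negate
  Longitude: split at 3 digits → 095° and 55.1296′; 95 + 55.1296/60 = 95.9188267
  E ⇒ keep positive
Point 2:
  φ: 53.73′ = 0.895500°; total 34.8955000
  S ⇒ negate
  Longitude: 57.2061′ = 0.953435°; total 89.9534350
  W → negative
Point 3:
  Lat: degrees = first 2 digits = 64, minutes = 50.514; 64 + 50.514/60 = 64.8419000
  N ⇒ keep positive
  Longitude: split at 3 digits → 138° and 11.7569′; 138 + 11.7569/60 = 138.1959483
  E → positive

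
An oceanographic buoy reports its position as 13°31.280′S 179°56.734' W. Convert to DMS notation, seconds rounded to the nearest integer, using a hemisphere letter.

13°31′17″ S, 179°56′44″ W

φ: 31.28000′ → 31′ and 0.28000 × 60 = 16.80″
λ: fractional minutes 0.73400 × 60 = 44.04″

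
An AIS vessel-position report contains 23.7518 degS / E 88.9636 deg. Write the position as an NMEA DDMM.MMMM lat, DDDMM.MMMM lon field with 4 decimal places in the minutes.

2345.1080,S / 08857.8160,E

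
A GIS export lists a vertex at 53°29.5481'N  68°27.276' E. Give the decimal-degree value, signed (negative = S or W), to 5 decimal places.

53.49247, 68.45460

Latitude: 29.5481′ = 0.492468°; total 53.492468
N → positive
λ: 68 + 27.276/60 = 68.454600
E → positive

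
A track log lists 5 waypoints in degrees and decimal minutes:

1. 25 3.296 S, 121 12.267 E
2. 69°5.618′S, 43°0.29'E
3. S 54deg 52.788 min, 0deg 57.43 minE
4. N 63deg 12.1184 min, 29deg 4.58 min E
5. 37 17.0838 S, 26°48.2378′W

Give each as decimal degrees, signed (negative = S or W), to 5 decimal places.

1. -25.05493, 121.20445
2. -69.09363, 43.00483
3. -54.87980, 0.95717
4. 63.20197, 29.07633
5. -37.28473, -26.80396

Point 1:
  Latitude: 25 + 3.296/60 = 25.054933
  S ⇒ negate
  λ: 12.267′ = 0.204450°; total 121.204450
  E ⇒ keep positive
Point 2:
  φ: 69 + 5.618/60 = 69.093633
  hemisphere S, so the sign is −
  Lon: 43 + 0.29/60 = 43.004833
  E → positive
Point 3:
  φ: 54 + 52.788/60 = 54.879800
  hemisphere S, so the sign is −
  Lon: 57.43′ = 0.957167°; total 0.957167
  E ⇒ keep positive
Point 4:
  Lat: 63 + 12.1184/60 = 63.201973
  N → positive
  Longitude: 29 + 4.58/60 = 29.076333
  E → positive
Point 5:
  Lat: 17.0838′ = 0.284730°; total 37.284730
  hemisphere S, so the sign is −
  Longitude: 26 + 48.2378/60 = 26.803963
  hemisphere W, so the sign is −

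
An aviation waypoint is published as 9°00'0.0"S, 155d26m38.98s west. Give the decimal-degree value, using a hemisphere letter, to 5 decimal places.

9.00000° S, 155.44416° W

φ: 0′ + 0″ = 0.00000′; 9 + 0.00000/60 = 9.000000
λ: 155 + 26/60 + 38.98/3600 = 155.444161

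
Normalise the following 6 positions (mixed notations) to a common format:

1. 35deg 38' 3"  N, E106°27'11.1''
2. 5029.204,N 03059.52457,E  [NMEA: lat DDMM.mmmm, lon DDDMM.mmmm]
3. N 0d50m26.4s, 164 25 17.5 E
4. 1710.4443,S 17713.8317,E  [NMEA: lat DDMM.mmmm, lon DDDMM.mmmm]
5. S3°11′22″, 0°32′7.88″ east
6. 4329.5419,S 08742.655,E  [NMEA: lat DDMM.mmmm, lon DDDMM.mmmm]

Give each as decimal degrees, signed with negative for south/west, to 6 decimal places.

1. 35.634167, 106.453083
2. 50.486733, 30.992076
3. 0.840667, 164.421528
4. -17.174072, 177.230528
5. -3.189444, 0.535522
6. -43.492365, 87.710917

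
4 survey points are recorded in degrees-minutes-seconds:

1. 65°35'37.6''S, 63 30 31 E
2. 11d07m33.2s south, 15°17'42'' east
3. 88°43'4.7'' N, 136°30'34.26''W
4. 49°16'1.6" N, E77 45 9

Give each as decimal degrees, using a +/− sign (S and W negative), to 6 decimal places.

Point 1:
  Latitude: 65° + 35/60 + 37.6/3600 = 65 + 0.583333 + 0.010444 = 65.5937778
  S ⇒ negate
  Longitude: 30′ + 31″ = 30.51667′; 63 + 30.51667/60 = 63.5086111
  E ⇒ keep positive
Point 2:
  φ: 7′ + 33.2″ = 7.55333′; 11 + 7.55333/60 = 11.1258889
  S ⇒ negate
  λ: 15° + 17/60 + 42/3600 = 15 + 0.283333 + 0.011667 = 15.2950000
  E → positive
Point 3:
  Latitude: 88 + 43/60 + 4.7/3600 = 88.7179722
  N ⇒ keep positive
  Lon: 136 + 30/60 + 34.26/3600 = 136.5095167
  hemisphere W, so the sign is −
Point 4:
  φ: 49° + 16/60 + 1.6/3600 = 49 + 0.266667 + 0.000444 = 49.2671111
  N → positive
  Lon: 77 + 45/60 + 9/3600 = 77.7525000
  E → positive

1. -65.593778, 63.508611
2. -11.125889, 15.295000
3. 88.717972, -136.509517
4. 49.267111, 77.752500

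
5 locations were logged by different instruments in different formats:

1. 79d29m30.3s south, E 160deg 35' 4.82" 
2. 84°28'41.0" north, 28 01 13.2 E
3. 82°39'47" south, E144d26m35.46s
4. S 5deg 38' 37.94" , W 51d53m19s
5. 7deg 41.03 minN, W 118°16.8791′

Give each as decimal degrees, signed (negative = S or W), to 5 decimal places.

Point 1:
  Latitude: 29′ + 30.3″ = 29.50500′; 79 + 29.50500/60 = 79.491750
  S ⇒ negate
  Longitude: 160° + 35/60 + 4.82/3600 = 160 + 0.583333 + 0.001339 = 160.584672
  E → positive
Point 2:
  Latitude: 28′ + 41″ = 28.68333′; 84 + 28.68333/60 = 84.478056
  N ⇒ keep positive
  Lon: 28 + 1/60 + 13.2/3600 = 28.020333
  E → positive
Point 3:
  Lat: 82° + 39/60 + 47/3600 = 82 + 0.650000 + 0.013056 = 82.663056
  hemisphere S, so the sign is −
  λ: 26′ + 35.46″ = 26.59100′; 144 + 26.59100/60 = 144.443183
  E ⇒ keep positive
Point 4:
  Latitude: 38′ + 37.94″ = 38.63233′; 5 + 38.63233/60 = 5.643872
  S → negative
  Lon: 53′ + 19″ = 53.31667′; 51 + 53.31667/60 = 51.888611
  hemisphere W, so the sign is −
Point 5:
  Lat: 41.03′ = 0.683833°; total 7.683833
  N ⇒ keep positive
  Longitude: 118 + 16.8791/60 = 118.281318
  W → negative

1. -79.49175, 160.58467
2. 84.47806, 28.02033
3. -82.66306, 144.44318
4. -5.64387, -51.88861
5. 7.68383, -118.28132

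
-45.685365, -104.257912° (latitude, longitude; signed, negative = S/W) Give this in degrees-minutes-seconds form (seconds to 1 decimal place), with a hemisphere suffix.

Latitude is negative → S; |value| = 45.685365
Lat: 0.685365 × 60 = 41.12190′ → 41′, remainder × 60 = 7.314″
Longitude is negative → W; |value| = 104.257912
Longitude: whole degrees 104; 15.47472′ → 15′ and 28.483″

45°41′7.3″ S, 104°15′28.5″ W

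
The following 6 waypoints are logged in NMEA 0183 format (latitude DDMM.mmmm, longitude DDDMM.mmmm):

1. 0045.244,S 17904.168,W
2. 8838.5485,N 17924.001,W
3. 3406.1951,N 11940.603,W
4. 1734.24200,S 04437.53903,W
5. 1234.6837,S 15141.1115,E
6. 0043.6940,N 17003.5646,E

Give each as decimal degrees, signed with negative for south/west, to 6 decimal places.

1. -0.754067, -179.069467
2. 88.642475, -179.400017
3. 34.103252, -119.676717
4. -17.570700, -44.625651
5. -12.578062, 151.685192
6. 0.728233, 170.059410

Point 1:
  Lat: split at 2 digits → 00° and 45.244′; 0 + 45.244/60 = 0.7540667
  S ⇒ negate
  Lon: split at 3 digits → 179° and 4.168′; 179 + 4.168/60 = 179.0694667
  W → negative
Point 2:
  Lat: degrees = first 2 digits = 88, minutes = 38.5485; 88 + 38.5485/60 = 88.6424750
  N → positive
  λ: split at 3 digits → 179° and 24.001′; 179 + 24.001/60 = 179.4000167
  W → negative
Point 3:
  Lat: split at 2 digits → 34° and 6.1951′; 34 + 6.1951/60 = 34.1032517
  N → positive
  Longitude: split at 3 digits → 119° and 40.603′; 119 + 40.603/60 = 119.6767167
  W ⇒ negate
Point 4:
  φ: degrees = first 2 digits = 17, minutes = 34.242; 17 + 34.242/60 = 17.5707000
  S ⇒ negate
  Longitude: split at 3 digits → 044° and 37.53903′; 44 + 37.53903/60 = 44.6256505
  W ⇒ negate
Point 5:
  Lat: degrees = first 2 digits = 12, minutes = 34.6837; 12 + 34.6837/60 = 12.5780617
  S → negative
  Lon: split at 3 digits → 151° and 41.1115′; 151 + 41.1115/60 = 151.6851917
  E → positive
Point 6:
  Lat: split at 2 digits → 00° and 43.694′; 0 + 43.694/60 = 0.7282333
  N ⇒ keep positive
  λ: split at 3 digits → 170° and 3.5646′; 170 + 3.5646/60 = 170.0594100
  E ⇒ keep positive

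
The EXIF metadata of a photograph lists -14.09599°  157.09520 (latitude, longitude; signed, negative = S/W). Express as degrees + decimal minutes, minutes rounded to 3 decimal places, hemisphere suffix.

14° 5.759′ S, 157° 5.712′ E

Latitude is negative → S; |value| = 14.095990
Lat: minutes = (14.095990 − 14) × 60 = 5.75940
λ: fractional part 0.095200 → 5.71200 minutes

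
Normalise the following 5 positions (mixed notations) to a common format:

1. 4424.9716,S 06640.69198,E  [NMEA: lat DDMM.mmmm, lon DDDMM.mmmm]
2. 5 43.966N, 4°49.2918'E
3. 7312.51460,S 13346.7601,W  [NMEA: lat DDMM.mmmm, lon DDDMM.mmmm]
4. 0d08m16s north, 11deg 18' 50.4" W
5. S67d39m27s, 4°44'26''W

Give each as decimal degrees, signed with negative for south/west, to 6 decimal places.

Point 1:
  Latitude: split at 2 digits → 44° and 24.9716′; 44 + 24.9716/60 = 44.4161933
  S ⇒ negate
  λ: degrees = first 3 digits = 66, minutes = 40.69198; 66 + 40.69198/60 = 66.6781997
  E → positive
Point 2:
  φ: 5 + 43.966/60 = 5.7327667
  N → positive
  λ: 49.2918′ = 0.821530°; total 4.8215300
  E ⇒ keep positive
Point 3:
  Lat: degrees = first 2 digits = 73, minutes = 12.5146; 73 + 12.5146/60 = 73.2085767
  S ⇒ negate
  Longitude: split at 3 digits → 133° and 46.7601′; 133 + 46.7601/60 = 133.7793350
  W ⇒ negate
Point 4:
  Lat: 0 + 8/60 + 16/3600 = 0.1377778
  N → positive
  λ: 11 + 18/60 + 50.4/3600 = 11.3140000
  W → negative
Point 5:
  φ: 67 + 39/60 + 27/3600 = 67.6575000
  S → negative
  Longitude: 44′ + 26″ = 44.43333′; 4 + 44.43333/60 = 4.7405556
  W → negative

1. -44.416193, 66.678200
2. 5.732767, 4.821530
3. -73.208577, -133.779335
4. 0.137778, -11.314000
5. -67.657500, -4.740556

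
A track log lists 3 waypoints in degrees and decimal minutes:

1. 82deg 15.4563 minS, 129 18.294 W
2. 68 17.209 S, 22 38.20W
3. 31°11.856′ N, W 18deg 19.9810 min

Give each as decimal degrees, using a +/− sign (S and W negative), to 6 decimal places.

Point 1:
  Lat: 15.4563′ = 0.257605°; total 82.2576050
  S → negative
  Lon: 129 + 18.294/60 = 129.3049000
  hemisphere W, so the sign is −
Point 2:
  φ: 68 + 17.209/60 = 68.2868167
  S ⇒ negate
  Lon: 22 + 38.2/60 = 22.6366667
  W ⇒ negate
Point 3:
  Lat: 31 + 11.856/60 = 31.1976000
  N ⇒ keep positive
  Longitude: 18 + 19.981/60 = 18.3330167
  hemisphere W, so the sign is −

1. -82.257605, -129.304900
2. -68.286817, -22.636667
3. 31.197600, -18.333017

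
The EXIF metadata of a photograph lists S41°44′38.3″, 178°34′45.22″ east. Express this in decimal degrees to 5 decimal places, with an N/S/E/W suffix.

Lat: 41° + 44/60 + 38.3/3600 = 41 + 0.733333 + 0.010639 = 41.743972
λ: 178° + 34/60 + 45.22/3600 = 178 + 0.566667 + 0.012561 = 178.579228

41.74397° S, 178.57923° E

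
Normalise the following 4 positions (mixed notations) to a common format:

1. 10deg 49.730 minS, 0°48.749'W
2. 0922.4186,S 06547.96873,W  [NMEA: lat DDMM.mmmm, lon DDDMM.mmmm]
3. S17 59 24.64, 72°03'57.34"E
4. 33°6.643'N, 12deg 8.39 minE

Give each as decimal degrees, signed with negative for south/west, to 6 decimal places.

1. -10.828833, -0.812483
2. -9.373643, -65.799479
3. -17.990178, 72.065928
4. 33.110717, 12.139833

Point 1:
  φ: 49.73′ = 0.828833°; total 10.8288333
  S → negative
  Lon: 48.749′ = 0.812483°; total 0.8124833
  W ⇒ negate
Point 2:
  φ: degrees = first 2 digits = 9, minutes = 22.4186; 9 + 22.4186/60 = 9.3736433
  S ⇒ negate
  λ: degrees = first 3 digits = 65, minutes = 47.96873; 65 + 47.96873/60 = 65.7994788
  W ⇒ negate
Point 3:
  Lat: 17° + 59/60 + 24.64/3600 = 17 + 0.983333 + 0.006844 = 17.9901778
  hemisphere S, so the sign is −
  Longitude: 72° + 3/60 + 57.34/3600 = 72 + 0.050000 + 0.015928 = 72.0659278
  E → positive
Point 4:
  Latitude: 6.643′ = 0.110717°; total 33.1107167
  N ⇒ keep positive
  Lon: 8.39′ = 0.139833°; total 12.1398333
  E ⇒ keep positive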